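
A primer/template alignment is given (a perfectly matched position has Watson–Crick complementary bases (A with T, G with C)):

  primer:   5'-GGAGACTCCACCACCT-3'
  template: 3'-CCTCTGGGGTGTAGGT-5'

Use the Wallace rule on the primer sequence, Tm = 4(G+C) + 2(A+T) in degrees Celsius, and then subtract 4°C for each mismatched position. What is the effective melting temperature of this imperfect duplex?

36°C

Primer base counts: A=4, T=2, G=3, C=7 → A+T=6, G+C=10
Perfect-match Tm = 2(6) + 4(10) = 12 + 40 = 52°C
Mismatches (positions where the bases are not complementary): 4 (at positions 7, 12, 13, 16)
Effective Tm = 52 − 4×4 = 52 − 16 = 36°C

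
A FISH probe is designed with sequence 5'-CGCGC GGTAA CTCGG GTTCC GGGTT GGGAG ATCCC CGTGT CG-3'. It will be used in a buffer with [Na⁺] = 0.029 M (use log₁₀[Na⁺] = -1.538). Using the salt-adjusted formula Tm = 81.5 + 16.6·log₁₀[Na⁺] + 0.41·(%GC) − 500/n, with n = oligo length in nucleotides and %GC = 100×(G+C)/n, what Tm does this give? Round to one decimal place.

Length n = 42. Scanning the sequence gives T=9, C=12, A=4, G=17.
G+C = 29, so %GC = 29/42 × 100 = 69.048%
Salt term: 16.6 × (-1.538) = -25.531
GC term: 0.41 × 69.048 = 28.31; length term: −500/42 = −11.905
Tm = 81.5 + (-25.531) + 28.31 − 11.905 = 72.374 → 72.4°C

72.4°C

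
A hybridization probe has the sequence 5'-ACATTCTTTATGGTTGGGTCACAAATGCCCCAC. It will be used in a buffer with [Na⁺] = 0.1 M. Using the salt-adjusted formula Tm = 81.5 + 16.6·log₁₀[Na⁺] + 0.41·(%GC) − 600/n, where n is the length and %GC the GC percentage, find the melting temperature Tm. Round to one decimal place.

Length n = 33. Counting bases: A=8, T=10, G=6, C=9
G+C = 15, so %GC = 15/33 × 100 = 45.455%
Salt term: 16.6 × (-1) = -16.6
GC term: 0.41 × 45.455 = 18.637; length term: −600/33 = −18.182
Tm = 81.5 + (-16.6) + 18.637 − 18.182 = 65.355 → 65.4°C

65.4°C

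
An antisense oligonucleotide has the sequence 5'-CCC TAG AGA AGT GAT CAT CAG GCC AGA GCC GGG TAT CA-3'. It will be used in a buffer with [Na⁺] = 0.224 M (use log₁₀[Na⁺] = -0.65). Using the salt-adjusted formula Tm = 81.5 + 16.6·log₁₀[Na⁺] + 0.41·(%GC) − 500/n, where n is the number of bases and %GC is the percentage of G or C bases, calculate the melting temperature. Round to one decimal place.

80.2°C

Length n = 38. Scanning the sequence gives T=6, G=11, A=11, C=10.
G+C = 21, so %GC = 21/38 × 100 = 55.263%
Salt term: 16.6 × (-0.65) = -10.79
GC term: 0.41 × 55.263 = 22.658; length term: −500/38 = −13.158
Tm = 81.5 + (-10.79) + 22.658 − 13.158 = 80.21 → 80.2°C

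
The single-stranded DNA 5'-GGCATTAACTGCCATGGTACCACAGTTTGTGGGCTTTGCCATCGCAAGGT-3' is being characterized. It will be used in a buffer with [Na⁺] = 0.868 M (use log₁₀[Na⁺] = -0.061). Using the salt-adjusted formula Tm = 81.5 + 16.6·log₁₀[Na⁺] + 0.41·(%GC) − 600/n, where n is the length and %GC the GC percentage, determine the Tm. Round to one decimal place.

Length n = 50. Base counts: C=12, G=14, T=14, A=10
G+C = 26, so %GC = 26/50 × 100 = 52%
Salt term: 16.6 × (-0.061) = -1.013
GC term: 0.41 × 52 = 21.32; length term: −600/50 = −12
Tm = 81.5 + (-1.013) + 21.32 − 12 = 89.807 → 89.8°C

89.8°C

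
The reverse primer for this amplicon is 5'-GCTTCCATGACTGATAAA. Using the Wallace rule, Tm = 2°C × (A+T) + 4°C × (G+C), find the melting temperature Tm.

50°C

Base counts: A=6, G=3, C=4, T=5
So N_AT = 11 and N_GC = 7.
Tm = 4·7 + 2·11 = 28 + 22 = 50°C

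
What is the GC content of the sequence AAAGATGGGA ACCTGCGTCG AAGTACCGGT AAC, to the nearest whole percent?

52%

G=10, C=7, T=5, A=11
G+C = 10 + 7 = 17 out of 33 bases
%GC = 17/33 × 100 = 51.52% ≈ 52%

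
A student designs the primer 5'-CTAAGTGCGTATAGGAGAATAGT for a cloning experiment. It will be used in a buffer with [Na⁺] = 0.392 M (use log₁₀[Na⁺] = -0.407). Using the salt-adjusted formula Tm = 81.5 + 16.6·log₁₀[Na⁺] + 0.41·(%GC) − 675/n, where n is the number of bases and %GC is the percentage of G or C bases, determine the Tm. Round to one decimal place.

61.4°C

Length n = 23. Base counts: G=7, C=2, A=8, T=6
G+C = 9, so %GC = 9/23 × 100 = 39.13%
Salt term: 16.6 × (-0.407) = -6.756
GC term: 0.41 × 39.13 = 16.043; length term: −675/23 = −29.348
Tm = 81.5 + (-6.756) + 16.043 − 29.348 = 61.439 → 61.4°C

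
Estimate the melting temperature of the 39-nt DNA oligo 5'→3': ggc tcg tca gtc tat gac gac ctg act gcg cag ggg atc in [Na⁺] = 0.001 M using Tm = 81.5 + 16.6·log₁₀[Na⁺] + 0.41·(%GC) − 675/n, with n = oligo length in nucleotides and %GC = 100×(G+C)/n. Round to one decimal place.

39.6°C

Length n = 39. Scanning the sequence gives A=7, T=8, C=11, G=13.
G+C = 24, so %GC = 24/39 × 100 = 61.538%
Salt term: 16.6 × (-3) = -49.8
GC term: 0.41 × 61.538 = 25.231; length term: −675/39 = −17.308
Tm = 81.5 + (-49.8) + 25.231 − 17.308 = 39.623 → 39.6°C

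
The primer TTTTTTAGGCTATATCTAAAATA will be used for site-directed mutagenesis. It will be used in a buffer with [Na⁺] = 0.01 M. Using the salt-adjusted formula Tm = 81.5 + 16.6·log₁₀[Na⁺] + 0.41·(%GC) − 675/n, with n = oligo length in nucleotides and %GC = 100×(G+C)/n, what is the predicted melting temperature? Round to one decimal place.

Length n = 23. Counting bases: C=2, G=2, T=11, A=8
G+C = 4, so %GC = 4/23 × 100 = 17.391%
Salt term: 16.6 × (-2) = -33.2
GC term: 0.41 × 17.391 = 7.13; length term: −675/23 = −29.348
Tm = 81.5 + (-33.2) + 7.13 − 29.348 = 26.082 → 26.1°C

26.1°C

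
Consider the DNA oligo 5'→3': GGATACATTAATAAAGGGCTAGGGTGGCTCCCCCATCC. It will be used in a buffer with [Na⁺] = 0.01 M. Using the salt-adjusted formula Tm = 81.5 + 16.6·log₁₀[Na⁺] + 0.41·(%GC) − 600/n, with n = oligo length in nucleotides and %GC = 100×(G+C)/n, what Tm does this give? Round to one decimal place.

Length n = 38. Scanning the sequence gives G=10, A=10, C=10, T=8.
G+C = 20, so %GC = 20/38 × 100 = 52.632%
Salt term: 16.6 × (-2) = -33.2
GC term: 0.41 × 52.632 = 21.579; length term: −600/38 = −15.789
Tm = 81.5 + (-33.2) + 21.579 − 15.789 = 54.09 → 54.1°C

54.1°C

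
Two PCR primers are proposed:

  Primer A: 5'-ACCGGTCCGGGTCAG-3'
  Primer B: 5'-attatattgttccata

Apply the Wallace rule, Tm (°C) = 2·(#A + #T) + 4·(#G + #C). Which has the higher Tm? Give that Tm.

Primer A: A+T=4, G+C=11 → Tm = 2(4)+4(11) = 52°C
Primer B: A+T=13, G+C=3 → Tm = 2(13)+4(3) = 38°C
52°C vs 38°C → primer A is higher.

Primer A, 52°C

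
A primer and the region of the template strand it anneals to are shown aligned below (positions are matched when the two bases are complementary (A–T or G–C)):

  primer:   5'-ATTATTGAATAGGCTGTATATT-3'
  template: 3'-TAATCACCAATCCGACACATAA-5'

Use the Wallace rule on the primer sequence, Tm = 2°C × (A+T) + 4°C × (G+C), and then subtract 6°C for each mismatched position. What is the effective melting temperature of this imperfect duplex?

Primer base counts: A=7, T=10, G=4, C=1 → A+T=17, G+C=5
Perfect-match Tm = 2(17) + 4(5) = 34 + 20 = 54°C
Mismatches (positions where the bases are not complementary): 4 (at positions 5, 8, 9, 18)
Effective Tm = 54 − 4×6 = 54 − 24 = 30°C

30°C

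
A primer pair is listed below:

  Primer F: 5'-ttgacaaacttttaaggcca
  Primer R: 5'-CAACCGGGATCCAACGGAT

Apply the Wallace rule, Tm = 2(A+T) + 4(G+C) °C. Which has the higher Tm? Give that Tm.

Primer R, 60°C

Primer F: A+T=13, G+C=7 → Tm = 2(13)+4(7) = 54°C
Primer R: A+T=8, G+C=11 → Tm = 2(8)+4(11) = 60°C
54°C vs 60°C → primer R is higher.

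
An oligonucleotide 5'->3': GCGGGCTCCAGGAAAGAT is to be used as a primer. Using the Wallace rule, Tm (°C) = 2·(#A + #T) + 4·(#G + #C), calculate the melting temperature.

Counting bases: G=7, T=2, C=4, A=5
AT pairs contribute 7, GC pairs contribute 11.
Tm = 2×7 + 4×11 = 58°C

58°C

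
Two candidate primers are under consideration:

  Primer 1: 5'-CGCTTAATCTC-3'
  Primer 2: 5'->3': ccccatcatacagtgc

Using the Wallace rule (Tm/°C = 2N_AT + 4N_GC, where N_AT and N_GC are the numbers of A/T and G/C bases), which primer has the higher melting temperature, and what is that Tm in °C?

Primer 2, 50°C

Primer 1: A+T=6, G+C=5 → Tm = 2(6)+4(5) = 32°C
Primer 2: A+T=7, G+C=9 → Tm = 2(7)+4(9) = 50°C
32°C vs 50°C → primer 2 is higher.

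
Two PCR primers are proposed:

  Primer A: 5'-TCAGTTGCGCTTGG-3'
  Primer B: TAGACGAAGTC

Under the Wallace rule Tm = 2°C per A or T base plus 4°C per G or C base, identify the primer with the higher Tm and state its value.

Primer A, 44°C

Primer A: A+T=6, G+C=8 → Tm = 2(6)+4(8) = 44°C
Primer B: A+T=6, G+C=5 → Tm = 2(6)+4(5) = 32°C
44°C vs 32°C → primer A is higher.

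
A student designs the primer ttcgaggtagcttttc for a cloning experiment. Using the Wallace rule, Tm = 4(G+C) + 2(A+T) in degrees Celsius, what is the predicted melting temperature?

Counting bases: A=2, T=7, G=4, C=3
AT pairs contribute 9, GC pairs contribute 7.
Tm = 4·7 + 2·9 = 28 + 18 = 46°C

46°C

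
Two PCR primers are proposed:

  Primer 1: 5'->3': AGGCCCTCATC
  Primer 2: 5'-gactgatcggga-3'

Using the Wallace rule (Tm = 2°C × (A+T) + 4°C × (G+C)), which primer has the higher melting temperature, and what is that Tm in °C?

Primer 1: A+T=4, G+C=7 → Tm = 2(4)+4(7) = 36°C
Primer 2: A+T=5, G+C=7 → Tm = 2(5)+4(7) = 38°C
36°C vs 38°C → primer 2 is higher.

Primer 2, 38°C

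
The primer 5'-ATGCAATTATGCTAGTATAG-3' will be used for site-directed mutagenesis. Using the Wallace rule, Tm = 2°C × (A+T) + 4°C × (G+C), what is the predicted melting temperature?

C=2, G=4, A=7, T=7
A+T = 14, G+C = 6
Tm = 2(14) + 4(6) = 28 + 24 = 52°C

52°C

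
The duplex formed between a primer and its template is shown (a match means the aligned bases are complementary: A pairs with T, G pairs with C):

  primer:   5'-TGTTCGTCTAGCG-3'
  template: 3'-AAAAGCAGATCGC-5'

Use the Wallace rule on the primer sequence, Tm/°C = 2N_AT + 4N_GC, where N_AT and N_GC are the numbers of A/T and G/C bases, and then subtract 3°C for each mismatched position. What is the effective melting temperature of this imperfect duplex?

Primer base counts: A=1, T=5, G=4, C=3 → A+T=6, G+C=7
Perfect-match Tm = 2(6) + 4(7) = 12 + 28 = 40°C
Mismatches (positions where the bases are not complementary): 1 (at position 2)
Effective Tm = 40 − 1×3 = 40 − 3 = 37°C

37°C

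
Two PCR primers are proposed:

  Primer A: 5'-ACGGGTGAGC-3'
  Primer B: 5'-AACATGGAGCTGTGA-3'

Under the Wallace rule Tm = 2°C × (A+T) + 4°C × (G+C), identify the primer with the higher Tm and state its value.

Primer B, 44°C

Primer A: A+T=3, G+C=7 → Tm = 2(3)+4(7) = 34°C
Primer B: A+T=8, G+C=7 → Tm = 2(8)+4(7) = 44°C
34°C vs 44°C → primer B is higher.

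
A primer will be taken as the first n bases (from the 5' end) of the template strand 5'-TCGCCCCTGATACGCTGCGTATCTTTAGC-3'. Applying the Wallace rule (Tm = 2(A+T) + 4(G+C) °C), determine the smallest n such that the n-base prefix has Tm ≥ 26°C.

First 6 bases: TCGCCC → Tm = 22°C (< 26°C)
First 7 bases: TCGCCCC → Tm = 26°C (≥ 26°C)
Since every base adds ≥2°C, Tm only increases with n, so the threshold is first crossed at n = 7.

n = 7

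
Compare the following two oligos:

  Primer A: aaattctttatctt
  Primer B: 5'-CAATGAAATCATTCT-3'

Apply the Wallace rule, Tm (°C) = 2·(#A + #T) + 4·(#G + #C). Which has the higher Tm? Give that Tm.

Primer B, 38°C

Primer A: A+T=12, G+C=2 → Tm = 2(12)+4(2) = 32°C
Primer B: A+T=11, G+C=4 → Tm = 2(11)+4(4) = 38°C
32°C vs 38°C → primer B is higher.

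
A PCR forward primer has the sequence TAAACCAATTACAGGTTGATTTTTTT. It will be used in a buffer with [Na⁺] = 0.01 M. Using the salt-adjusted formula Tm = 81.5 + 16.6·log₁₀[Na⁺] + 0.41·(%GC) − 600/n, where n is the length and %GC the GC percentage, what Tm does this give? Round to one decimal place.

34.7°C

Length n = 26. G=3, A=8, T=12, C=3
G+C = 6, so %GC = 6/26 × 100 = 23.077%
Salt term: 16.6 × (-2) = -33.2
GC term: 0.41 × 23.077 = 9.462; length term: −600/26 = −23.077
Tm = 81.5 + (-33.2) + 9.462 − 23.077 = 34.685 → 34.7°C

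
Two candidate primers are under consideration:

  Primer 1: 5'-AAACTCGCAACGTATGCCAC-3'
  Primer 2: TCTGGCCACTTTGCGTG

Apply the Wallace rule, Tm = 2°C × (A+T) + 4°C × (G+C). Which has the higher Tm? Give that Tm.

Primer 1: A+T=10, G+C=10 → Tm = 2(10)+4(10) = 60°C
Primer 2: A+T=7, G+C=10 → Tm = 2(7)+4(10) = 54°C
60°C vs 54°C → primer 1 is higher.

Primer 1, 60°C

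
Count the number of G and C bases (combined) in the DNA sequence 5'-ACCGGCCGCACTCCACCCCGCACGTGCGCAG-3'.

24

Scanning the sequence gives C=16, T=2, G=8, A=5.
G+C = 8 + 16 = 24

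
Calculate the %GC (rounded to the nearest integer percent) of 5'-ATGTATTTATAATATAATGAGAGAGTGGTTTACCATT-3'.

24%

C=2, T=15, A=13, G=7
G+C = 7 + 2 = 9 out of 37 bases
%GC = 9/37 × 100 = 24.32% ≈ 24%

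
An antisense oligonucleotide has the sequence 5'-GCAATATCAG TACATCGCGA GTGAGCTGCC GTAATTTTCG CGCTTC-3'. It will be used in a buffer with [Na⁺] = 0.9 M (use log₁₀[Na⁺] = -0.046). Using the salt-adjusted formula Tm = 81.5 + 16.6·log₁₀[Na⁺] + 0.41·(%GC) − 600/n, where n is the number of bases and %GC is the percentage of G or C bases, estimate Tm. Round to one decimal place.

Length n = 46. G=11, A=10, C=12, T=13
G+C = 23, so %GC = 23/46 × 100 = 50%
Salt term: 16.6 × (-0.046) = -0.764
GC term: 0.41 × 50 = 20.5; length term: −600/46 = −13.043
Tm = 81.5 + (-0.764) + 20.5 − 13.043 = 88.193 → 88.2°C

88.2°C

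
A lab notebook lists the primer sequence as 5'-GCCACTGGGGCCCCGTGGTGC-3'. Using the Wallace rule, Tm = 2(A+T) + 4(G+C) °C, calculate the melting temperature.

Counting bases: C=8, A=1, T=3, G=9
So N_AT = 4 and N_GC = 17.
Tm = 2(4) + 4(17) = 8 + 68 = 76°C

76°C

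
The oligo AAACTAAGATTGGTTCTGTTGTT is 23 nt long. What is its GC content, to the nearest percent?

Scanning the sequence gives G=5, C=2, A=6, T=10.
G+C = 5 + 2 = 7 out of 23 bases
%GC = 7/23 × 100 = 30.43% ≈ 30%

30%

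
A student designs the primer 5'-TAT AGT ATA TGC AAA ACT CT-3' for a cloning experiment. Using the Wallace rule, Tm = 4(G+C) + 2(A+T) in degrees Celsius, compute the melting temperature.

Scanning the sequence gives T=7, C=3, A=8, G=2.
AT pairs contribute 15, GC pairs contribute 5.
Tm = 4·5 + 2·15 = 20 + 30 = 50°C

50°C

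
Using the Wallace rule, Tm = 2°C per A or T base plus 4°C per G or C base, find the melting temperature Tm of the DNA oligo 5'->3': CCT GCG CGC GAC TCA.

52°C

Scanning the sequence gives T=2, C=7, A=2, G=4.
AT pairs contribute 4, GC pairs contribute 11.
Tm = 2(4) + 4(11) = 8 + 44 = 52°C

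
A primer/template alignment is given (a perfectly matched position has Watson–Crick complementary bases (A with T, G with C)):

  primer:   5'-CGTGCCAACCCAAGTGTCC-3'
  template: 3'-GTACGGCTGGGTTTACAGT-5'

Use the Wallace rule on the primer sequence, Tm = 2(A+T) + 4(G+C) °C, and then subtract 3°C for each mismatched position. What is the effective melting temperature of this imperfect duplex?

Primer base counts: A=4, T=3, G=4, C=8 → A+T=7, G+C=12
Perfect-match Tm = 2(7) + 4(12) = 14 + 48 = 62°C
Mismatches (positions where the bases are not complementary): 4 (at positions 2, 7, 14, 19)
Effective Tm = 62 − 4×3 = 62 − 12 = 50°C

50°C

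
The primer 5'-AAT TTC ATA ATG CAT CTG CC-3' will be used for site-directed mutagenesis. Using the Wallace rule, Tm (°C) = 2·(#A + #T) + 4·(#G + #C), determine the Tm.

54°C

Scanning the sequence gives C=5, T=7, A=6, G=2.
So N_AT = 13 and N_GC = 7.
Tm = 2(13) + 4(7) = 26 + 28 = 54°C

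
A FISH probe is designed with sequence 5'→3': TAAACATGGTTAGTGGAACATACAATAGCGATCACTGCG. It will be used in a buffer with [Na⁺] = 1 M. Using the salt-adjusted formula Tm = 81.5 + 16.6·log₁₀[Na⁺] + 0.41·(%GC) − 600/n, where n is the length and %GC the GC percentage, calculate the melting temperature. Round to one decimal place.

Length n = 39. Base counts: G=9, C=7, T=9, A=14
G+C = 16, so %GC = 16/39 × 100 = 41.026%
Salt term: 16.6 × (0) = 0
GC term: 0.41 × 41.026 = 16.821; length term: −600/39 = −15.385
Tm = 81.5 + (0) + 16.821 − 15.385 = 82.936 → 82.9°C

82.9°C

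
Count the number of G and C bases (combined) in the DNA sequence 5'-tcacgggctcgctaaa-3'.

Scanning the sequence gives T=3, C=5, A=4, G=4.
G+C = 4 + 5 = 9

9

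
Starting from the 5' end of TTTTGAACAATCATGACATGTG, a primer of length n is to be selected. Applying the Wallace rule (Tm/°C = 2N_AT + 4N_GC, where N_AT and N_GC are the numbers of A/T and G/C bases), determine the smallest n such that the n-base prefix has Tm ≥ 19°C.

n = 8

First 7 bases: TTTTGAA → Tm = 16°C (< 19°C)
First 8 bases: TTTTGAAC → Tm = 20°C (≥ 19°C)
Since every base adds ≥2°C, Tm only increases with n, so the threshold is first crossed at n = 8.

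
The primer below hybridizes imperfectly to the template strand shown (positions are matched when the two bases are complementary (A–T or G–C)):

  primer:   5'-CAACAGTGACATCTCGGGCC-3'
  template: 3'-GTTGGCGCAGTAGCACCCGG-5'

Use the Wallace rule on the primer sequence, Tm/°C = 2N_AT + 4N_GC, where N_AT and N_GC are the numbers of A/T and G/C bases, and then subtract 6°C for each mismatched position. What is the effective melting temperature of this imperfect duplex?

Primer base counts: A=5, T=3, G=5, C=7 → A+T=8, G+C=12
Perfect-match Tm = 2(8) + 4(12) = 16 + 48 = 64°C
Mismatches (positions where the bases are not complementary): 5 (at positions 5, 7, 9, 14, 15)
Effective Tm = 64 − 5×6 = 64 − 30 = 34°C

34°C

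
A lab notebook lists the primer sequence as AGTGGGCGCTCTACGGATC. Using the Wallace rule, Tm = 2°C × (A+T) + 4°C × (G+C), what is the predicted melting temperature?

A=3, G=7, C=5, T=4
A+T = 7, G+C = 12
Tm = 2(7) + 4(12) = 14 + 48 = 62°C

62°C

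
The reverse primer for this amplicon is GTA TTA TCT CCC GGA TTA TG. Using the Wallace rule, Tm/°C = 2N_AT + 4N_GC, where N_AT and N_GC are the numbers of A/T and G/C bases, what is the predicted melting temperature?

56°C

Base counts: T=8, G=4, C=4, A=4
So N_AT = 12 and N_GC = 8.
Tm = 2(12) + 4(8) = 24 + 32 = 56°C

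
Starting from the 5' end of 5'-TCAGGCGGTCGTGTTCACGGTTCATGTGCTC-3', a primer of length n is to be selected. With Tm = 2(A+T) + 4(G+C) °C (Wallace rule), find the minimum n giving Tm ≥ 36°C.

n = 11

First 10 bases: TCAGGCGGTC → Tm = 34°C (< 36°C)
First 11 bases: TCAGGCGGTCG → Tm = 38°C (≥ 36°C)
Since every base adds ≥2°C, Tm only increases with n, so the threshold is first crossed at n = 11.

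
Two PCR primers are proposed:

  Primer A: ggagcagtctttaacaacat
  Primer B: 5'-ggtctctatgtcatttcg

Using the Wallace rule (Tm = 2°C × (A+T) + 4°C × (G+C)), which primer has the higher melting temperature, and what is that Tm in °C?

Primer A: A+T=12, G+C=8 → Tm = 2(12)+4(8) = 56°C
Primer B: A+T=10, G+C=8 → Tm = 2(10)+4(8) = 52°C
56°C vs 52°C → primer A is higher.

Primer A, 56°C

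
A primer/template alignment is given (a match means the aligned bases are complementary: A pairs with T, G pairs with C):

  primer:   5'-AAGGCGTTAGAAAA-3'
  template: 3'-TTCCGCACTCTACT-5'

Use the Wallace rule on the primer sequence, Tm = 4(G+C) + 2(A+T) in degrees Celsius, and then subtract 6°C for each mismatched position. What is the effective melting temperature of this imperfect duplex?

20°C

Primer base counts: A=7, T=2, G=4, C=1 → A+T=9, G+C=5
Perfect-match Tm = 2(9) + 4(5) = 18 + 20 = 38°C
Mismatches (positions where the bases are not complementary): 3 (at positions 8, 12, 13)
Effective Tm = 38 − 3×6 = 38 − 18 = 20°C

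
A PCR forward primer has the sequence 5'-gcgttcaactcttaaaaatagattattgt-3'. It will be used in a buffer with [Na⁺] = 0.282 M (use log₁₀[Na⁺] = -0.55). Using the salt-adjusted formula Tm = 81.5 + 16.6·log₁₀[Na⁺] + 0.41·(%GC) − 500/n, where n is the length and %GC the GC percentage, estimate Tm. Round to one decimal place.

Length n = 29. A=10, C=4, G=4, T=11
G+C = 8, so %GC = 8/29 × 100 = 27.586%
Salt term: 16.6 × (-0.55) = -9.13
GC term: 0.41 × 27.586 = 11.31; length term: −500/29 = −17.241
Tm = 81.5 + (-9.13) + 11.31 − 17.241 = 66.439 → 66.4°C

66.4°C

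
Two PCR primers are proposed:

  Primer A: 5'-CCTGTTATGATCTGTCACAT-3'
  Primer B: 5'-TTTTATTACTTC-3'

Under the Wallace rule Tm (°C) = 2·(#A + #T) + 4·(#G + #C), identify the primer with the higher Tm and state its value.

Primer A: A+T=12, G+C=8 → Tm = 2(12)+4(8) = 56°C
Primer B: A+T=10, G+C=2 → Tm = 2(10)+4(2) = 28°C
56°C vs 28°C → primer A is higher.

Primer A, 56°C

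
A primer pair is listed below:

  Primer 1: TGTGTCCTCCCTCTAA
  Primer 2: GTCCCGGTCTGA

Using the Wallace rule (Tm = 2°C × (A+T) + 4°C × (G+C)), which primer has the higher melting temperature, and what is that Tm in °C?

Primer 1, 48°C

Primer 1: A+T=8, G+C=8 → Tm = 2(8)+4(8) = 48°C
Primer 2: A+T=4, G+C=8 → Tm = 2(4)+4(8) = 40°C
48°C vs 40°C → primer 1 is higher.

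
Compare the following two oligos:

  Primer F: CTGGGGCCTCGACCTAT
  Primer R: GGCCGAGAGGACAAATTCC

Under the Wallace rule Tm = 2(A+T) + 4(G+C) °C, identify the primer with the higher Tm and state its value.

Primer R, 60°C

Primer F: A+T=6, G+C=11 → Tm = 2(6)+4(11) = 56°C
Primer R: A+T=8, G+C=11 → Tm = 2(8)+4(11) = 60°C
56°C vs 60°C → primer R is higher.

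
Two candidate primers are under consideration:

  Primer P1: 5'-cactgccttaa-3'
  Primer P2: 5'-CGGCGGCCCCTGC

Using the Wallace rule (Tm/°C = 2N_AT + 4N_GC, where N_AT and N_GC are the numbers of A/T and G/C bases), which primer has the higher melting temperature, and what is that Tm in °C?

Primer P2, 50°C

Primer P1: A+T=6, G+C=5 → Tm = 2(6)+4(5) = 32°C
Primer P2: A+T=1, G+C=12 → Tm = 2(1)+4(12) = 50°C
32°C vs 50°C → primer P2 is higher.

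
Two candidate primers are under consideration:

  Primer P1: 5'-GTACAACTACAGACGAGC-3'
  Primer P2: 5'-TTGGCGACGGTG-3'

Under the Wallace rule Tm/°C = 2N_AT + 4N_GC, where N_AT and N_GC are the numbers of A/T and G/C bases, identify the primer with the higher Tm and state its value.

Primer P1, 54°C

Primer P1: A+T=9, G+C=9 → Tm = 2(9)+4(9) = 54°C
Primer P2: A+T=4, G+C=8 → Tm = 2(4)+4(8) = 40°C
54°C vs 40°C → primer P1 is higher.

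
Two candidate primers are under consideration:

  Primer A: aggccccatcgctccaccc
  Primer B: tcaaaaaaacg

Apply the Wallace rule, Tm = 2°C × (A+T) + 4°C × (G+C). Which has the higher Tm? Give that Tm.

Primer A: A+T=5, G+C=14 → Tm = 2(5)+4(14) = 66°C
Primer B: A+T=8, G+C=3 → Tm = 2(8)+4(3) = 28°C
66°C vs 28°C → primer A is higher.

Primer A, 66°C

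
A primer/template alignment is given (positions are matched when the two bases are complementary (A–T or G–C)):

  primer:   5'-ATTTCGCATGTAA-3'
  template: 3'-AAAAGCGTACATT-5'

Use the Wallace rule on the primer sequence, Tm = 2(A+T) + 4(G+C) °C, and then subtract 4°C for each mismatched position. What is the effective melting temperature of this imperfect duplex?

Primer base counts: A=4, T=5, G=2, C=2 → A+T=9, G+C=4
Perfect-match Tm = 2(9) + 4(4) = 18 + 16 = 34°C
Mismatches (positions where the bases are not complementary): 1 (at position 1)
Effective Tm = 34 − 1×4 = 34 − 4 = 30°C

30°C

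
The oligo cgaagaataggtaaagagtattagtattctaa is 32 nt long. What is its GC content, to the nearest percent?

28%

Base counts: T=9, G=7, C=2, A=14
G+C = 7 + 2 = 9 out of 32 bases
%GC = 9/32 × 100 = 28.12% ≈ 28%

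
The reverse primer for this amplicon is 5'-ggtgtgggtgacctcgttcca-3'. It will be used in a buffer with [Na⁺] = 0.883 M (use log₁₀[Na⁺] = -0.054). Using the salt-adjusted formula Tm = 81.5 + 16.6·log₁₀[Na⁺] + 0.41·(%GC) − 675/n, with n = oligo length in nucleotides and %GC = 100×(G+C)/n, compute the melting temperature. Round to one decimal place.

Length n = 21. Scanning the sequence gives A=2, T=6, G=8, C=5.
G+C = 13, so %GC = 13/21 × 100 = 61.905%
Salt term: 16.6 × (-0.054) = -0.896
GC term: 0.41 × 61.905 = 25.381; length term: −675/21 = −32.143
Tm = 81.5 + (-0.896) + 25.381 − 32.143 = 73.842 → 73.8°C

73.8°C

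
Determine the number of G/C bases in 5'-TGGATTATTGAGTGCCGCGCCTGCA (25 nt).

14

T=7, A=4, C=6, G=8
G+C = 8 + 6 = 14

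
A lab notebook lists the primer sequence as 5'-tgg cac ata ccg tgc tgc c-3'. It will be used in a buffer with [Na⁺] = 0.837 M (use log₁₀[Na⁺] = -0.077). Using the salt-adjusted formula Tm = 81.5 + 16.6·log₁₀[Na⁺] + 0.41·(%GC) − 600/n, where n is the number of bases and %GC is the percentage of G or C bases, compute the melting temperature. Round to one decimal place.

Length n = 19. Counting bases: A=3, C=7, T=4, G=5
G+C = 12, so %GC = 12/19 × 100 = 63.158%
Salt term: 16.6 × (-0.077) = -1.278
GC term: 0.41 × 63.158 = 25.895; length term: −600/19 = −31.579
Tm = 81.5 + (-1.278) + 25.895 − 31.579 = 74.538 → 74.5°C

74.5°C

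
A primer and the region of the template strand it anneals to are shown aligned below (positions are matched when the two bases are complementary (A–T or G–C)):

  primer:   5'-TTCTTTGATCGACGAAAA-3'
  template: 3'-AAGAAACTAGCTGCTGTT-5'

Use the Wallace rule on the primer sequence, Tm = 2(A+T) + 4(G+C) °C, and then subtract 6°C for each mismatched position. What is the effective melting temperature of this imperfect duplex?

42°C

Primer base counts: A=6, T=6, G=3, C=3 → A+T=12, G+C=6
Perfect-match Tm = 2(12) + 4(6) = 24 + 24 = 48°C
Mismatches (positions where the bases are not complementary): 1 (at position 16)
Effective Tm = 48 − 1×6 = 48 − 6 = 42°C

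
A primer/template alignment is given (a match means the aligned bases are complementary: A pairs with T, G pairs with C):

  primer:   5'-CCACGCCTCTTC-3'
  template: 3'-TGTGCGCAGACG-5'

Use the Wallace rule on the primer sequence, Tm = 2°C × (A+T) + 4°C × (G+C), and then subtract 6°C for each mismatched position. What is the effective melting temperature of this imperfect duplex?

Primer base counts: A=1, T=3, G=1, C=7 → A+T=4, G+C=8
Perfect-match Tm = 2(4) + 4(8) = 8 + 32 = 40°C
Mismatches (positions where the bases are not complementary): 3 (at positions 1, 7, 11)
Effective Tm = 40 − 3×6 = 40 − 18 = 22°C

22°C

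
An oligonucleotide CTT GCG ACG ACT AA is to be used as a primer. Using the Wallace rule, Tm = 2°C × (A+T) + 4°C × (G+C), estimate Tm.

42°C

A=4, T=3, G=3, C=4
So N_AT = 7 and N_GC = 7.
Tm = 2(7) + 4(7) = 14 + 28 = 42°C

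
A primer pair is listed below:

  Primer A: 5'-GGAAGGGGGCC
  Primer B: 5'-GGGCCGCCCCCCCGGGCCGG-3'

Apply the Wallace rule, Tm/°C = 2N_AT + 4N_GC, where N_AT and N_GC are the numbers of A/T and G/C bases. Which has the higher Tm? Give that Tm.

Primer A: A+T=2, G+C=9 → Tm = 2(2)+4(9) = 40°C
Primer B: A+T=0, G+C=20 → Tm = 2(0)+4(20) = 80°C
40°C vs 80°C → primer B is higher.

Primer B, 80°C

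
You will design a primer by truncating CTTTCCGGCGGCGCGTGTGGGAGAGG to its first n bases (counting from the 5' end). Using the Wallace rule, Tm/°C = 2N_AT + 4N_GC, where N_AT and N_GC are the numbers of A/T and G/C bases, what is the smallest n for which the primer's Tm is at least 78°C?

n = 23

First 22 bases: CTTTCCGGCGGCGCGTGTGGGA → Tm = 76°C (< 78°C)
First 23 bases: CTTTCCGGCGGCGCGTGTGGGAG → Tm = 80°C (≥ 78°C)
Each additional base adds 2°C (A/T) or 4°C (G/C), so Tm is non-decreasing in n; n = 23 is the first length to reach 78°C.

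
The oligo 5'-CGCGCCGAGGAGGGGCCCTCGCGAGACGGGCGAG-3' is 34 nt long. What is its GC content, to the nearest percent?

82%

Counting bases: A=5, C=11, G=17, T=1
G+C = 17 + 11 = 28 out of 34 bases
%GC = 28/34 × 100 = 82.35% ≈ 82%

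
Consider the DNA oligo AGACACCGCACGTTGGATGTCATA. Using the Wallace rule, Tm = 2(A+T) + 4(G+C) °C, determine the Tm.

72°C

Counting bases: G=6, A=7, T=5, C=6
AT pairs contribute 12, GC pairs contribute 12.
Tm = 2×12 + 4×12 = 72°C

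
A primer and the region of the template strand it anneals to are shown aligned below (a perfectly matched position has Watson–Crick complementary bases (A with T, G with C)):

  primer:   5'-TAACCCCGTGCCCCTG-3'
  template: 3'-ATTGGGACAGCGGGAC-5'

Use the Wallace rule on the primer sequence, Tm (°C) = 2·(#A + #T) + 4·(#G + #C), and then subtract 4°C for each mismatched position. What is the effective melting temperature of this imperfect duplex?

Primer base counts: A=2, T=3, G=3, C=8 → A+T=5, G+C=11
Perfect-match Tm = 2(5) + 4(11) = 10 + 44 = 54°C
Mismatches (positions where the bases are not complementary): 3 (at positions 7, 10, 11)
Effective Tm = 54 − 3×4 = 54 − 12 = 42°C

42°C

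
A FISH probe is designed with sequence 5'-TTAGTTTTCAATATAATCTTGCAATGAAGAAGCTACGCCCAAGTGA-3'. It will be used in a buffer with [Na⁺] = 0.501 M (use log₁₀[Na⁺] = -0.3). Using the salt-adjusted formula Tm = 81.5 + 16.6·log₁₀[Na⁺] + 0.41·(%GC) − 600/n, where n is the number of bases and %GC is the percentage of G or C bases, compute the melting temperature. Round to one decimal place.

77.7°C

Length n = 46. Scanning the sequence gives G=8, C=8, A=16, T=14.
G+C = 16, so %GC = 16/46 × 100 = 34.783%
Salt term: 16.6 × (-0.3) = -4.98
GC term: 0.41 × 34.783 = 14.261; length term: −600/46 = −13.043
Tm = 81.5 + (-4.98) + 14.261 − 13.043 = 77.738 → 77.7°C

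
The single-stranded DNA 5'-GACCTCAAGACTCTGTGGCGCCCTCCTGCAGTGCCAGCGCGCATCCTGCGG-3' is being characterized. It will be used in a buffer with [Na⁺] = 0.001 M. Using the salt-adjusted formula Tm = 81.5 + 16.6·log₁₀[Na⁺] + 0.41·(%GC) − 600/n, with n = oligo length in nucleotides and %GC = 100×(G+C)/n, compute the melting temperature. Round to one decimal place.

Length n = 51. Base counts: T=9, A=7, G=15, C=20
G+C = 35, so %GC = 35/51 × 100 = 68.627%
Salt term: 16.6 × (-3) = -49.8
GC term: 0.41 × 68.627 = 28.137; length term: −600/51 = −11.765
Tm = 81.5 + (-49.8) + 28.137 − 11.765 = 48.072 → 48.1°C

48.1°C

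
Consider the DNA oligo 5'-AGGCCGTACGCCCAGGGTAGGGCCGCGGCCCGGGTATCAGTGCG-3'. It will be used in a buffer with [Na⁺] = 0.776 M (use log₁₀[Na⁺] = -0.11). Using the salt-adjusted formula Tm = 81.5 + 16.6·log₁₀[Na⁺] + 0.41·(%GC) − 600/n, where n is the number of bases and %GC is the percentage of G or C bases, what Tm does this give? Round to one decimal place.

96.8°C

Length n = 44. Scanning the sequence gives A=6, C=14, T=5, G=19.
G+C = 33, so %GC = 33/44 × 100 = 75%
Salt term: 16.6 × (-0.11) = -1.826
GC term: 0.41 × 75 = 30.75; length term: −600/44 = −13.636
Tm = 81.5 + (-1.826) + 30.75 − 13.636 = 96.788 → 96.8°C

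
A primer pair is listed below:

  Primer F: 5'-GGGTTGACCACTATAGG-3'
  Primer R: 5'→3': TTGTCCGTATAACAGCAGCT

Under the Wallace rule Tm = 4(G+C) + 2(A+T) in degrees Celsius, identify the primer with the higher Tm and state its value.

Primer F: A+T=8, G+C=9 → Tm = 2(8)+4(9) = 52°C
Primer R: A+T=11, G+C=9 → Tm = 2(11)+4(9) = 58°C
52°C vs 58°C → primer R is higher.

Primer R, 58°C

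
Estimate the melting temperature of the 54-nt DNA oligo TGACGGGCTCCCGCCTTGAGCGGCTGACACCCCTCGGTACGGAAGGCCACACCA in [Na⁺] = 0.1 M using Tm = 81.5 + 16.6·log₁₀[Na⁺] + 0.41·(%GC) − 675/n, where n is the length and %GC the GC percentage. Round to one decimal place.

Length n = 54. Counting bases: A=10, C=21, G=16, T=7
G+C = 37, so %GC = 37/54 × 100 = 68.519%
Salt term: 16.6 × (-1) = -16.6
GC term: 0.41 × 68.519 = 28.093; length term: −675/54 = −12.5
Tm = 81.5 + (-16.6) + 28.093 − 12.5 = 80.493 → 80.5°C

80.5°C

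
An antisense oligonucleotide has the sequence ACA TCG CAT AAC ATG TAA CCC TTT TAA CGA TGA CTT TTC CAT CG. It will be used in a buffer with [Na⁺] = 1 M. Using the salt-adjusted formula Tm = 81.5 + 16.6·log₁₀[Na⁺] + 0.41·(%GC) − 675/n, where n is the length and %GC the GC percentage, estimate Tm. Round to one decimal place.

Length n = 44. T=14, G=5, A=13, C=12
G+C = 17, so %GC = 17/44 × 100 = 38.636%
Salt term: 16.6 × (0) = 0
GC term: 0.41 × 38.636 = 15.841; length term: −675/44 = −15.341
Tm = 81.5 + (0) + 15.841 − 15.341 = 82 → 82.0°C

82.0°C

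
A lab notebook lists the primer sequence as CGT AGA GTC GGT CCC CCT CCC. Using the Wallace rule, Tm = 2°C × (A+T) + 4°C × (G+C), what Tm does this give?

Base counts: C=10, G=5, T=4, A=2
A+T = 6, G+C = 15
Tm = 2(6) + 4(15) = 12 + 60 = 72°C

72°C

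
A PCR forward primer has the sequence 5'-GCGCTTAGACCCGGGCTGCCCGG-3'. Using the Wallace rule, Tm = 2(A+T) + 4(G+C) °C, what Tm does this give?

Counting bases: G=9, A=2, C=9, T=3
A+T = 5, G+C = 18
Tm = 4·18 + 2·5 = 72 + 10 = 82°C

82°C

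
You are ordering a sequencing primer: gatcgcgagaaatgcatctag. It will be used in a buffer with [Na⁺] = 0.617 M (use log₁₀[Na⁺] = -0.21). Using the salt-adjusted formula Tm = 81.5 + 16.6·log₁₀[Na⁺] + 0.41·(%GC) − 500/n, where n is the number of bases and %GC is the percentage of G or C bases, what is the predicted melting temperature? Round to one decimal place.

Length n = 21. G=6, A=7, T=4, C=4
G+C = 10, so %GC = 10/21 × 100 = 47.619%
Salt term: 16.6 × (-0.21) = -3.486
GC term: 0.41 × 47.619 = 19.524; length term: −500/21 = −23.81
Tm = 81.5 + (-3.486) + 19.524 − 23.81 = 73.728 → 73.7°C

73.7°C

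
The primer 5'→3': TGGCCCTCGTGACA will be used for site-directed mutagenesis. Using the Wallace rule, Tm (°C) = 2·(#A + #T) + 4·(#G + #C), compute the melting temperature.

46°C

A=2, T=3, G=4, C=5
A+T = 5, G+C = 9
Tm = 2(5) + 4(9) = 10 + 36 = 46°C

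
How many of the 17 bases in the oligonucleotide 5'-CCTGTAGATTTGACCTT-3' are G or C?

7

Base counts: T=7, C=4, A=3, G=3
G+C = 3 + 4 = 7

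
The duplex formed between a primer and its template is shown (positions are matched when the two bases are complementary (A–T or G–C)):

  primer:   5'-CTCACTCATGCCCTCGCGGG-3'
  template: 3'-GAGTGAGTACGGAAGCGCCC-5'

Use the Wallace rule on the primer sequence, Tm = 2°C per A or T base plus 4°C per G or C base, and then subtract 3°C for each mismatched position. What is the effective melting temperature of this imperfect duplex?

Primer base counts: A=2, T=4, G=5, C=9 → A+T=6, G+C=14
Perfect-match Tm = 2(6) + 4(14) = 12 + 56 = 68°C
Mismatches (positions where the bases are not complementary): 1 (at position 13)
Effective Tm = 68 − 1×3 = 68 − 3 = 65°C

65°C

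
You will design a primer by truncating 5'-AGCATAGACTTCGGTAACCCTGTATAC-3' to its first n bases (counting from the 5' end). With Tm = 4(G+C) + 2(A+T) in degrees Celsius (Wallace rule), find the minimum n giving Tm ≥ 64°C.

n = 22

First 21 bases: AGCATAGACTTCGGTAACCCT → Tm = 62°C (< 64°C)
First 22 bases: AGCATAGACTTCGGTAACCCTG → Tm = 66°C (≥ 64°C)
Since every base adds ≥2°C, Tm only increases with n, so the threshold is first crossed at n = 22.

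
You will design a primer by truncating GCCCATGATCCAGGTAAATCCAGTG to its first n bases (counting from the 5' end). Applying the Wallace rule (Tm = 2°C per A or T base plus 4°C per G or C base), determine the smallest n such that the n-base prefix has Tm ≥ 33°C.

First 10 bases: GCCCATGATC → Tm = 32°C (< 33°C)
First 11 bases: GCCCATGATCC → Tm = 36°C (≥ 33°C)
Each additional base adds 2°C (A/T) or 4°C (G/C), so Tm is non-decreasing in n; n = 11 is the first length to reach 33°C.

n = 11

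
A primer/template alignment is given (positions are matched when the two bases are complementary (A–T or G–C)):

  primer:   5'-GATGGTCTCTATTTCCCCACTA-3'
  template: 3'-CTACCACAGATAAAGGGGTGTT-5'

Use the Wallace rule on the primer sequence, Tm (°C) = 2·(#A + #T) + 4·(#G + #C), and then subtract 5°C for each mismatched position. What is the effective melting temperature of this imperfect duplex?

54°C

Primer base counts: A=4, T=8, G=3, C=7 → A+T=12, G+C=10
Perfect-match Tm = 2(12) + 4(10) = 24 + 40 = 64°C
Mismatches (positions where the bases are not complementary): 2 (at positions 7, 21)
Effective Tm = 64 − 2×5 = 64 − 10 = 54°C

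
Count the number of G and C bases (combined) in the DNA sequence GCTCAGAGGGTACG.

T=2, C=3, A=3, G=6
Total G or C: 6 + 3 = 9

9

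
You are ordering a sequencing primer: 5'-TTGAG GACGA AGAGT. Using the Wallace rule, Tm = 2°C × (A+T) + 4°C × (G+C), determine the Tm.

Base counts: A=5, G=6, C=1, T=3
So N_AT = 8 and N_GC = 7.
Tm = 2(8) + 4(7) = 16 + 28 = 44°C

44°C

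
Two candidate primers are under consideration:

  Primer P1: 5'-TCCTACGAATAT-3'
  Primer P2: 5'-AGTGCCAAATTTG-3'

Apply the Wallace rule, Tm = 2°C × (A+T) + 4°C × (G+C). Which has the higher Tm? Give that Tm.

Primer P1: A+T=8, G+C=4 → Tm = 2(8)+4(4) = 32°C
Primer P2: A+T=8, G+C=5 → Tm = 2(8)+4(5) = 36°C
32°C vs 36°C → primer P2 is higher.

Primer P2, 36°C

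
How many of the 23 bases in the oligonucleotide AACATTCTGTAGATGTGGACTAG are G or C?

Scanning the sequence gives A=7, T=7, G=6, C=3.
Total G or C: 6 + 3 = 9

9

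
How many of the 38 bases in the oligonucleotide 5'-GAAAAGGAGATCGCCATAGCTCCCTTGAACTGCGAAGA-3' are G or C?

19

Scanning the sequence gives A=13, C=9, T=6, G=10.
Total G or C: 10 + 9 = 19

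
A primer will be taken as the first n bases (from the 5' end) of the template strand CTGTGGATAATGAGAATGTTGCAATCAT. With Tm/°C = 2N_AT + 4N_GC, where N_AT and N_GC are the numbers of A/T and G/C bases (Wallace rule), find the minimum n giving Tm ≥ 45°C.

n = 17

First 16 bases: CTGTGGATAATGAGAA → Tm = 44°C (< 45°C)
First 17 bases: CTGTGGATAATGAGAAT → Tm = 46°C (≥ 45°C)
Each additional base adds 2°C (A/T) or 4°C (G/C), so Tm is non-decreasing in n; n = 17 is the first length to reach 45°C.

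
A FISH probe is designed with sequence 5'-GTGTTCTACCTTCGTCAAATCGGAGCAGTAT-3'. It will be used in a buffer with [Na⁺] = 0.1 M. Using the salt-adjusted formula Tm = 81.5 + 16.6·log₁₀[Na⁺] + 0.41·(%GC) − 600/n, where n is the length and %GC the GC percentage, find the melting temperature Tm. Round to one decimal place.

64.1°C

Length n = 31. C=7, T=10, G=7, A=7
G+C = 14, so %GC = 14/31 × 100 = 45.161%
Salt term: 16.6 × (-1) = -16.6
GC term: 0.41 × 45.161 = 18.516; length term: −600/31 = −19.355
Tm = 81.5 + (-16.6) + 18.516 − 19.355 = 64.061 → 64.1°C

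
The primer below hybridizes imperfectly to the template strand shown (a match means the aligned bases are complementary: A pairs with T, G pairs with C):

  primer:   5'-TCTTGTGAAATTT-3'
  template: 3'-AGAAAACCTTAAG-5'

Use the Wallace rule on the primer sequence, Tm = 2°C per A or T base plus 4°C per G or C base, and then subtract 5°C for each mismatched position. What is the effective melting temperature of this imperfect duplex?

17°C

Primer base counts: A=3, T=7, G=2, C=1 → A+T=10, G+C=3
Perfect-match Tm = 2(10) + 4(3) = 20 + 12 = 32°C
Mismatches (positions where the bases are not complementary): 3 (at positions 5, 8, 13)
Effective Tm = 32 − 3×5 = 32 − 15 = 17°C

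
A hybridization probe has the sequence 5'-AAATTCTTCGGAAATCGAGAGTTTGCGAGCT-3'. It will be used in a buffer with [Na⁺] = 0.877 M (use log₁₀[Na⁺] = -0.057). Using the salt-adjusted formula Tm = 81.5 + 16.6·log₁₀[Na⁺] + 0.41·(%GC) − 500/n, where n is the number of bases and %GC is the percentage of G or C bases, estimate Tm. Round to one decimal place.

81.6°C

Length n = 31. Scanning the sequence gives C=5, T=9, A=9, G=8.
G+C = 13, so %GC = 13/31 × 100 = 41.935%
Salt term: 16.6 × (-0.057) = -0.946
GC term: 0.41 × 41.935 = 17.193; length term: −500/31 = −16.129
Tm = 81.5 + (-0.946) + 17.193 − 16.129 = 81.618 → 81.6°C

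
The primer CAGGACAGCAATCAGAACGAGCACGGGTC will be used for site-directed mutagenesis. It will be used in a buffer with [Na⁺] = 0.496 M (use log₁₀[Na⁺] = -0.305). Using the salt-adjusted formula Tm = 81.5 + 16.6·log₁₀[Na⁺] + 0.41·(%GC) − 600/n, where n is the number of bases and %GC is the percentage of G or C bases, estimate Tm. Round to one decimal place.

Length n = 29. Base counts: A=10, T=2, G=9, C=8
G+C = 17, so %GC = 17/29 × 100 = 58.621%
Salt term: 16.6 × (-0.305) = -5.063
GC term: 0.41 × 58.621 = 24.035; length term: −600/29 = −20.69
Tm = 81.5 + (-5.063) + 24.035 − 20.69 = 79.782 → 79.8°C

79.8°C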